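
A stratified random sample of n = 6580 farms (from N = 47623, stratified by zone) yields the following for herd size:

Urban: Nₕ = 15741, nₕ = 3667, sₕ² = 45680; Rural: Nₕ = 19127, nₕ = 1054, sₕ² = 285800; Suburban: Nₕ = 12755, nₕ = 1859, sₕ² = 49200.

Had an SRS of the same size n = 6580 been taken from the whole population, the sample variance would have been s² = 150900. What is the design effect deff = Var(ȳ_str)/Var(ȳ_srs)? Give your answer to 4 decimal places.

Var(ȳ_str) = Σ Wₕ²(1−fₕ)sₕ²/nₕ with Wₕ = Nₕ/47623:
  Urban: (15741/47623)²·(1−3667/15741)·45680/3667 = 1.0439151
  Rural: (19127/47623)²·(1−1054/19127)·285800/1054 = 41.329982
  Suburban: (12755/47623)²·(1−1859/12755)·49200/1859 = 1.6218092
  → Var(ȳ_str) = 43.995706.
Var(ȳ_srs) = (1 − 6580/47623)·150900/6580 = 19.764494.
deff = 43.995706 / 19.764494 = 2.2260.

2.2260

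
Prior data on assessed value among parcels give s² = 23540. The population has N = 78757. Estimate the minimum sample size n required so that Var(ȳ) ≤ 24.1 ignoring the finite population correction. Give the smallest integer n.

Without fpc, n₀ = s²/D = 23540/24.1 = 976.7635.
Rounding up, n = 977.

977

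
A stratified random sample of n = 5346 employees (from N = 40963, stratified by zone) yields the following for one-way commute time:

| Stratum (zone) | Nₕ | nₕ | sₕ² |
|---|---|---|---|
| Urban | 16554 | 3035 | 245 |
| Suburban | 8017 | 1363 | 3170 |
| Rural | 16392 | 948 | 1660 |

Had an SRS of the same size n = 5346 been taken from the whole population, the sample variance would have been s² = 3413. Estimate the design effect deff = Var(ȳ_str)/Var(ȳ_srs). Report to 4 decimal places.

0.6285

Var(ȳ_str) = Σ Wₕ²(1−fₕ)sₕ²/nₕ with Wₕ = Nₕ/40963:
  Urban: (16554/40963)²·(1−3035/16554)·245/3035 = 0.010766422
  Suburban: (8017/40963)²·(1−1363/8017)·3170/1363 = 0.073939171
  Rural: (16392/40963)²·(1−948/16392)·1660/948 = 0.26418489
  → Var(ȳ_str) = 0.34889048.
Var(ȳ_srs) = (1 − 5346/40963)·3413/5346 = 0.55510216.
deff = 0.34889048 / 0.55510216 = 0.6285.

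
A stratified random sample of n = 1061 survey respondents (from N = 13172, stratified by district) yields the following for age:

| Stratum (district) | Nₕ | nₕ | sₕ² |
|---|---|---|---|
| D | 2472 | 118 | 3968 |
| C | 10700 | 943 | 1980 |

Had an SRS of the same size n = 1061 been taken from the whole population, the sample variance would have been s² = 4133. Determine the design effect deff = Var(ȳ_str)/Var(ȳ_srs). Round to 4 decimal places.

0.6676

Var(ȳ_str) = Σ Wₕ²(1−fₕ)sₕ²/nₕ with Wₕ = Nₕ/13172:
  D: (2472/13172)²·(1−118/2472)·3968/118 = 1.1278235
  C: (10700/13172)²·(1−943/10700)·1980/943 = 1.2634269
  → Var(ȳ_str) = 2.3912504.
Var(ȳ_srs) = (1 − 1061/13172)·4133/1061 = 3.5816101.
deff = 2.3912504 / 3.5816101 = 0.6676.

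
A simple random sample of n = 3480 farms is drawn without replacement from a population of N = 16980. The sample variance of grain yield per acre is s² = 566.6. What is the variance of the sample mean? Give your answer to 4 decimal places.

Under SRS without replacement, Var(ȳ) = (1 − f)·s²/n with f = n/N = 3480/16980 = 0.20494700.
Var(ȳ) = (1 − 0.20494700)·566.6/3480 = 0.79505300·0.16281609 = 0.12944742.

0.1294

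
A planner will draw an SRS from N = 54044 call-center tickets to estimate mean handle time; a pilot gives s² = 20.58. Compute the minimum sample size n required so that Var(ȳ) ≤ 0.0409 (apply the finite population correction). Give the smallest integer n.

Without fpc, n₀ = s²/D = 20.58/0.0409 = 503.1785.
With fpc, (1 − n/N)·s²/n ≤ D requires n ≥ n₀/(1 + n₀/N) = 503.1785/(1 + 503.1785/54044) = 498.5369.
Rounding up, n = 499.

499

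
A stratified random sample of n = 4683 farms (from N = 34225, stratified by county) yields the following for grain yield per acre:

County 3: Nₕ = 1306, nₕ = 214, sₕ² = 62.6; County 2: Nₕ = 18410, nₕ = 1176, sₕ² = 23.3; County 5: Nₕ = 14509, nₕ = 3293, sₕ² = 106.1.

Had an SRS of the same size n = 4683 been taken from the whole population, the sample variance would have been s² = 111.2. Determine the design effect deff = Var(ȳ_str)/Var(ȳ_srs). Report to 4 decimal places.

Var(ȳ_str) = Σ Wₕ²(1−fₕ)sₕ²/nₕ with Wₕ = Nₕ/34225:
  County 3: (1306/34225)²·(1−214/1306)·62.6/214 = 3.5615534 × 10^-4
  County 2: (18410/34225)²·(1−1176/18410)·23.3/1176 = 0.0053666289
  County 5: (14509/34225)²·(1−3293/14509)·106.1/3293 = 0.0044762282
  → Var(ȳ_str) = 0.010199012.
Var(ȳ_srs) = (1 − 4683/34225)·111.2/4683 = 0.020496375.
deff = 0.010199012 / 0.020496375 = 0.4976.

0.4976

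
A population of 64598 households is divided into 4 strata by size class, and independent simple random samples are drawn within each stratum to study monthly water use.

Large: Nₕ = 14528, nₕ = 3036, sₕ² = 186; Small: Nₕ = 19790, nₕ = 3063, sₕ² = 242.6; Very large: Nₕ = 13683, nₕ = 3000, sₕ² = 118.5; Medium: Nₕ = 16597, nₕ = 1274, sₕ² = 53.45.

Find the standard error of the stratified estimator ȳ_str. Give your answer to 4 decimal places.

Var(ȳ_str) = Σₕ Wₕ²(1 − fₕ)sₕ²/nₕ with Wₕ = Nₕ/N, N = 64598.
Large: Wₕ = 0.22489860; term = 0.22489860²·(1 − 0.20897577)·186/3036 = 0.0024511759.
Small: Wₕ = 0.30635623; term = 0.30635623²·(1 − 0.15477514)·242.6/3063 = 0.0062830354.
Very large: Wₕ = 0.21181770; term = 0.21181770²·(1 − 0.21925016)·118.5/3000 = 0.0013836731.
Medium: Wₕ = 0.25692746; term = 0.25692746²·(1 − 0.07676086)·53.45/1274 = 0.0025568988.
Sum = 0.012674783.
SE = √(0.012674783) = 0.1126.

0.1126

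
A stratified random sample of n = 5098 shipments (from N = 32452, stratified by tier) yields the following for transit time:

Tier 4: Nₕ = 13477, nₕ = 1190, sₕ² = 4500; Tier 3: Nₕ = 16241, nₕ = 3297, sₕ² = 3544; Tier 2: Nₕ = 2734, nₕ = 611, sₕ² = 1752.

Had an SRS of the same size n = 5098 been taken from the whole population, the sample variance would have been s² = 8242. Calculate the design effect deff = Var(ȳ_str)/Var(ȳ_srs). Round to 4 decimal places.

0.6054

Var(ȳ_str) = Σ Wₕ²(1−fₕ)sₕ²/nₕ with Wₕ = Nₕ/32452:
  Tier 4: (13477/32452)²·(1−1190/13477)·4500/1190 = 0.59459562
  Tier 3: (16241/32452)²·(1−3297/16241)·3544/3297 = 0.21457203
  Tier 2: (2734/32452)²·(1−611/2734)·1752/611 = 0.015803689
  → Var(ȳ_str) = 0.82497134.
Var(ȳ_srs) = (1 − 5098/32452)·8242/5098 = 1.3627373.
deff = 0.82497134 / 1.3627373 = 0.6054.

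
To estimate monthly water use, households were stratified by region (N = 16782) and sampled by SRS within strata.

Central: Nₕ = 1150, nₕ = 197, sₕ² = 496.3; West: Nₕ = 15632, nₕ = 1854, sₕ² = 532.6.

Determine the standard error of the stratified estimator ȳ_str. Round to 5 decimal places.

Var(ȳ_str) = Σₕ Wₕ²(1 − fₕ)sₕ²/nₕ with Wₕ = Nₕ/N, N = 16782.
Central: Wₕ = 0.06852580; term = 0.06852580²·(1 − 0.17130435)·496.3/197 = 0.0098035046.
West: Wₕ = 0.93147420; term = 0.93147420²·(1 − 0.11860287)·532.6/1854 = 0.21968719.
Sum = 0.22949069.
SE = √(0.22949069) = 0.47905.

0.47905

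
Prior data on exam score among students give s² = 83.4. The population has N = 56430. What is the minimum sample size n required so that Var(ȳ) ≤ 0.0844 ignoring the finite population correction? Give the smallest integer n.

989

Without fpc, n₀ = s²/D = 83.4/0.0844 = 988.1517.
Rounding up, n = 989.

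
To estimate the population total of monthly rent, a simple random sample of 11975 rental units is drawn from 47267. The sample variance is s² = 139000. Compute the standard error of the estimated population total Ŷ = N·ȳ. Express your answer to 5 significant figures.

Var(Ŷ) = N²·Var(ȳ) = N²·(1 − n/N)·s²/n.
f = 11975/47267 = 0.25334800; Var(ȳ) = 0.74665200·139000/11975 = 8.6667748.
Var(Ŷ) = 47267² · 8.6667748 = 1.9363042 × 10^10.
SE(Ŷ) = √(1.9363042 × 10^10) = 139150.

139150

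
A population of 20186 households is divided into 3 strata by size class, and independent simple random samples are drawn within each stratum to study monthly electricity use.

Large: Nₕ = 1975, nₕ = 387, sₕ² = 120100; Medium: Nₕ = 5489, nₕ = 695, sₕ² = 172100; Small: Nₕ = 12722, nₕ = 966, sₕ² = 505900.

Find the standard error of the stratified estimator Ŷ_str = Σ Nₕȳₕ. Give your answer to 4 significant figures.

Var(Ŷ_str) = Σₕ Nₕ²(1 − fₕ)sₕ²/nₕ.
Large: 1975²·(1 − 387/1975)·120100/387 = 9.7330654 × 10^8.
Medium: 5489²·(1 − 695/5489)·172100/695 = 6.5160938 × 10^9.
Small: 12722²·(1 − 966/12722)·505900/966 = 7.8325382 × 10^10.
Sum = 8.5814782 × 10^10.
SE = √(8.5814782 × 10^10) = 292900.

292900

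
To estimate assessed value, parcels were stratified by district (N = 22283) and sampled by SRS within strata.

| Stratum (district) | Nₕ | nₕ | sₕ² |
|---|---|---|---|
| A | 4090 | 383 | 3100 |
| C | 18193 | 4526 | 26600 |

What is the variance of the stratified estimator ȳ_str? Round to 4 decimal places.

3.1902

Var(ȳ_str) = Σₕ Wₕ²(1 − fₕ)sₕ²/nₕ with Wₕ = Nₕ/N, N = 22283.
A: Wₕ = 0.18354800; term = 0.18354800²·(1 − 0.09364303)·3100/383 = 0.2471505.
C: Wₕ = 0.81645200; term = 0.81645200²·(1 − 0.24877700)·26600/4526 = 2.9430476.
Sum = 3.1901981.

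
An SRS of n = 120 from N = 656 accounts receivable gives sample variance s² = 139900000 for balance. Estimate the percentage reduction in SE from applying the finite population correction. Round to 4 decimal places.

f = n/N = 120/656 = 0.18292683.
SE_no-fpc = √(s²/n) = 1079.7376; SE_fpc = √((1−f)s²/n) = 975.99751.
Ratio = √(1−f) = 0.90392100. Reduction = 100·(1 − 0.90392100) = 9.6079%.

9.6079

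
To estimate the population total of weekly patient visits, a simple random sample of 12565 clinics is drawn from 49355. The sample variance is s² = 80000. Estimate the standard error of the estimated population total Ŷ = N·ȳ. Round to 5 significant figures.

107520

Var(Ŷ) = N²·Var(ȳ) = N²·(1 − n/N)·s²/n.
f = 12565/49355 = 0.25458414; Var(ȳ) = 0.74541586·80000/12565 = 4.7459824.
Var(Ŷ) = 49355² · 4.7459824 = 1.1560815 × 10^10.
SE(Ŷ) = √(1.1560815 × 10^10) = 107520.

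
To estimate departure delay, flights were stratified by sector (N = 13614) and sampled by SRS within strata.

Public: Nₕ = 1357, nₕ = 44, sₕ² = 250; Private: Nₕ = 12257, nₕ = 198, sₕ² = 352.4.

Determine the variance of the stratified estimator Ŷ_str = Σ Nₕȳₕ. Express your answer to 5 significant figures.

2.7319 × 10^8

Var(Ŷ_str) = Σₕ Nₕ²(1 − fₕ)sₕ²/nₕ.
Public: 1357²·(1 − 44/1357)·250/44 = 1.0123528 × 10^7.
Private: 12257²·(1 − 198/12257)·352.4/198 = 2.6306689 × 10^8.
Sum = 2.7319042 × 10^8.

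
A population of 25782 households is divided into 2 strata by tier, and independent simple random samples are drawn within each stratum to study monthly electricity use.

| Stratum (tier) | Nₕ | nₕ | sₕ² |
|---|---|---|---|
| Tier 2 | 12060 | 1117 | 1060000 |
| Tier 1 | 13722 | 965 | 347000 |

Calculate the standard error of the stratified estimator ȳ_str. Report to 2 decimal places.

16.83

Var(ȳ_str) = Σₕ Wₕ²(1 − fₕ)sₕ²/nₕ with Wₕ = Nₕ/N, N = 25782.
Tier 2: Wₕ = 0.46776821; term = 0.46776821²·(1 − 0.09262023)·1060000/1117 = 188.40967.
Tier 1: Wₕ = 0.53223179; term = 0.53223179²·(1 − 0.07032503)·347000/965 = 94.696717.
Sum = 283.10639.
SE = √(283.10639) = 16.83.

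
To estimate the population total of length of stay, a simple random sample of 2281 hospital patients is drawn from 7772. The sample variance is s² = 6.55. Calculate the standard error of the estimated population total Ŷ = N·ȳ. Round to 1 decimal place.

Var(Ŷ) = N²·Var(ȳ) = N²·(1 − n/N)·s²/n.
f = 2281/7772 = 0.29348945; Var(ȳ) = 0.70651055·6.55/2281 = 0.0020287787.
Var(Ŷ) = 7772² · 0.0020287787 = 122546.32.
SE(Ŷ) = √(122546.32) = 350.1.

350.1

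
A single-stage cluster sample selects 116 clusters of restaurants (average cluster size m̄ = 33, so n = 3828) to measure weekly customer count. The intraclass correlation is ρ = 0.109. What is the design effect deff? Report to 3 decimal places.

4.488

deff = 1 + (33 − 1)·0.109 = 1 + 3.488 = 4.488.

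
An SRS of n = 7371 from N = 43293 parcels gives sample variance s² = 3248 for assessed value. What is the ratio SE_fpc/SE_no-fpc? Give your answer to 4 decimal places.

0.9109

f = n/N = 7371/43293 = 0.17025847.
SE_no-fpc = √(s²/n) = 0.66381155; SE_fpc = √((1−f)s²/n) = 0.60466693.
Ratio = √(1−f) = 0.91090149.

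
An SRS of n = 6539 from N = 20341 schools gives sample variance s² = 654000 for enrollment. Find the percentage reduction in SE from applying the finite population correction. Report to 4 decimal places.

17.6270

f = n/N = 6539/20341 = 0.32146895.
SE_no-fpc = √(s²/n) = 10.000765; SE_fpc = √((1−f)s²/n) = 8.2379294.
Ratio = √(1−f) = 0.82372996. Reduction = 100·(1 − 0.82372996) = 17.6270%.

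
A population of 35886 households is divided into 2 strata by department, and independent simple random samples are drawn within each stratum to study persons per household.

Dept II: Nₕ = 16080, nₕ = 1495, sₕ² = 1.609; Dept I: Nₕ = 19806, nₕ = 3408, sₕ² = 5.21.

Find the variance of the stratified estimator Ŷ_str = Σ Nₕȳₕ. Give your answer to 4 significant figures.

748900

Var(Ŷ_str) = Σₕ Nₕ²(1 − fₕ)sₕ²/nₕ.
Dept II: 16080²·(1 − 1495/16080)·1.609/1495 = 252410.45.
Dept I: 19806²·(1 − 3408/19806)·5.21/3408 = 496507.48.
Sum = 748917.93.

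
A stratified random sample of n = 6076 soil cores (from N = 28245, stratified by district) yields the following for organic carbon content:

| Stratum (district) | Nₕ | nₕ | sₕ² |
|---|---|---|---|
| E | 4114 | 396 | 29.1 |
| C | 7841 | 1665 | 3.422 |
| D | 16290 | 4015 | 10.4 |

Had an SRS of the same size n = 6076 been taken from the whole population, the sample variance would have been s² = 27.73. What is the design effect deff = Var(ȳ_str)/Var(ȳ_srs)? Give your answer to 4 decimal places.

Var(ȳ_str) = Σ Wₕ²(1−fₕ)sₕ²/nₕ with Wₕ = Nₕ/28245:
  E: (4114/28245)²·(1−396/4114)·29.1/396 = 0.0014089264
  C: (7841/28245)²·(1−1665/7841)·3.422/1665 = 1.2475597 × 10^-4
  D: (16290/28245)²·(1−4015/16290)·10.4/4015 = 6.4924291 × 10^-4
  → Var(ȳ_str) = 0.0021829253.
Var(ȳ_srs) = (1 − 6076/28245)·27.73/6076 = 0.0035820911.
deff = 0.0021829253 / 0.0035820911 = 0.6094.

0.6094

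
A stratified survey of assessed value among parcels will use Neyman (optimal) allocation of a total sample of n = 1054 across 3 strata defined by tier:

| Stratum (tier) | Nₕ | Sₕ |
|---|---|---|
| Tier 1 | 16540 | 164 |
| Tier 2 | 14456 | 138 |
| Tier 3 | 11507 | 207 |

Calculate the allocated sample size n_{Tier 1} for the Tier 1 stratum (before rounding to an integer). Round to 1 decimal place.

Neyman allocation: nₕ = n·NₕSₕ / Σⱼ NⱼSⱼ.
Σ NⱼSⱼ = 16540·164 + 14456·138 + 11507·207 = 7.089437 × 10^6.
n_{Tier 1} = 1054·16540·164 / (7.089437 × 10^6) = 403.3.

403.3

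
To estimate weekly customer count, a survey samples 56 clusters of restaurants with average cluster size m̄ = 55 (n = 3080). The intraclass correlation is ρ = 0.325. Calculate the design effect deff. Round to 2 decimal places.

deff = 1 + (55 − 1)·0.325 = 1 + 17.55 = 18.55.

18.55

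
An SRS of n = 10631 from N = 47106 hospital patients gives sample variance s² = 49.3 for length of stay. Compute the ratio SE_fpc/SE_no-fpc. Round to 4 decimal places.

f = n/N = 10631/47106 = 0.22568250.
SE_no-fpc = √(s²/n) = 0.06809832; SE_fpc = √((1−f)s²/n) = 0.05992333.
Ratio = √(1−f) = 0.87995312.

0.8800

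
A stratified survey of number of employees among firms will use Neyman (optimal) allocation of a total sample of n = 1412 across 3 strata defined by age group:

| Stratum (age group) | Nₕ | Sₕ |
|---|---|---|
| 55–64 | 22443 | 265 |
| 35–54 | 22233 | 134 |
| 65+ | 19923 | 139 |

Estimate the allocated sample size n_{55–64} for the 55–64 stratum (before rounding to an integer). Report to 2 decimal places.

Neyman allocation: nₕ = n·NₕSₕ / Σⱼ NⱼSⱼ.
Σ NⱼSⱼ = 22443·265 + 22233·134 + 19923·139 = 1.1695914 × 10^7.
n_{55–64} = 1412·22443·265 / (1.1695914 × 10^7) = 718.00.

718.00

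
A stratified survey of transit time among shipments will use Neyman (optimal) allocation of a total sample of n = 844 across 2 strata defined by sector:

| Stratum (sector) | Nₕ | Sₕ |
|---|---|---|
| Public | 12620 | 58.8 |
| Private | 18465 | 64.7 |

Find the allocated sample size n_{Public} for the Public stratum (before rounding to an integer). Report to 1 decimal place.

323.4

Neyman allocation: nₕ = n·NₕSₕ / Σⱼ NⱼSⱼ.
Σ NⱼSⱼ = 12620·58.8 + 18465·64.7 = 1.9367415 × 10^6.
n_{Public} = 844·12620·58.8 / (1.9367415 × 10^6) = 323.4.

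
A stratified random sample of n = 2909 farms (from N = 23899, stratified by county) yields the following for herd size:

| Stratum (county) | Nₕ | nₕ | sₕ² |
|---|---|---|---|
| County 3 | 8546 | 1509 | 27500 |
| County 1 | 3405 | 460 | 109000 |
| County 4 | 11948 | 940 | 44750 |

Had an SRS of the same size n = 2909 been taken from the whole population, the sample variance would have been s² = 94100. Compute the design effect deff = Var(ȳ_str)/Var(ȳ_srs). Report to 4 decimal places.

Var(ȳ_str) = Σ Wₕ²(1−fₕ)sₕ²/nₕ with Wₕ = Nₕ/23899:
  County 3: (8546/23899)²·(1−1509/8546)·27500/1509 = 1.9188209
  County 1: (3405/23899)²·(1−460/3405)·109000/460 = 4.1601752
  County 4: (11948/23899)²·(1−940/11948)·44750/940 = 10.962494
  → Var(ȳ_str) = 17.04149.
Var(ȳ_srs) = (1 − 2909/23899)·94100/2909 = 28.410483.
deff = 17.04149 / 28.410483 = 0.5998.

0.5998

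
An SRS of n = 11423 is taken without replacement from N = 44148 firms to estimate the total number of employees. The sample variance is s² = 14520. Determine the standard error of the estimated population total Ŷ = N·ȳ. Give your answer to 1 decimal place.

Var(Ŷ) = N²·Var(ȳ) = N²·(1 − n/N)·s²/n.
f = 11423/44148 = 0.25874332; Var(ȳ) = 0.74125668·14520/11423 = 0.94222595.
Var(Ŷ) = 44148² · 0.94222595 = 1.8364416 × 10^9.
SE(Ŷ) = √(1.8364416 × 10^9) = 42853.7.

42853.7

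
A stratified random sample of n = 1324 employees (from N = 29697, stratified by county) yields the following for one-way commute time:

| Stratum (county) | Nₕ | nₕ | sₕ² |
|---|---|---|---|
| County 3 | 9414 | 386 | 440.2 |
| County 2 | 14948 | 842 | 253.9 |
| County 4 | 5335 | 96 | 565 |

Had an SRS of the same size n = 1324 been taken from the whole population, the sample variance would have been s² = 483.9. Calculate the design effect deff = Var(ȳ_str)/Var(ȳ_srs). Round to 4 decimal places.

Var(ȳ_str) = Σ Wₕ²(1−fₕ)sₕ²/nₕ with Wₕ = Nₕ/29697:
  County 3: (9414/29697)²·(1−386/9414)·440.2/386 = 0.10990142
  County 2: (14948/29697)²·(1−842/14948)·253.9/842 = 0.072096208
  County 4: (5335/29697)²·(1−96/5335)·565/96 = 0.18652407
  → Var(ȳ_str) = 0.3685217.
Var(ȳ_srs) = (1 − 1324/29697)·483.9/1324 = 0.34918881.
deff = 0.3685217 / 0.34918881 = 1.0554.

1.0554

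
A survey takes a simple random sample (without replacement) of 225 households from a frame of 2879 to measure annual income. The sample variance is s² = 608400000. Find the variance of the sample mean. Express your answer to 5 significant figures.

Under SRS without replacement, Var(ȳ) = (1 − f)·s²/n with f = n/N = 225/2879 = 0.07815214.
Var(ȳ) = (1 − 0.07815214)·608400000/225 = 0.92184786·2.704 × 10^6 = 2.4926766 × 10^6.

2.4927 × 10^6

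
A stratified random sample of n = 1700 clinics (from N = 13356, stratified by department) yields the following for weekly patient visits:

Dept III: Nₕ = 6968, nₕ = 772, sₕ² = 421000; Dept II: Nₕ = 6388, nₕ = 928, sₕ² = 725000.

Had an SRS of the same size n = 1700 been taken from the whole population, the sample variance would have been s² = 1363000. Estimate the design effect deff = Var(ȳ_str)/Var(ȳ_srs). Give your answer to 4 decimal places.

Var(ȳ_str) = Σ Wₕ²(1−fₕ)sₕ²/nₕ with Wₕ = Nₕ/13356:
  Dept III: (6968/13356)²·(1−772/6968)·421000/772 = 131.98711
  Dept II: (6388/13356)²·(1−928/6388)·725000/928 = 152.75476
  → Var(ȳ_str) = 284.74187.
Var(ȳ_srs) = (1 − 1700/13356)·1363000/1700 = 699.71319.
deff = 284.74187 / 699.71319 = 0.4069.

0.4069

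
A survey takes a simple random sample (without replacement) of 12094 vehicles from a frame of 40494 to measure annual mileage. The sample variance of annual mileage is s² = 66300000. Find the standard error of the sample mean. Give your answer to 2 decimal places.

Under SRS without replacement, Var(ȳ) = (1 − f)·s²/n with f = n/N = 12094/40494 = 0.29866153.
Var(ȳ) = (1 − 0.29866153)·66300000/12094 = 0.70133847·5482.0572 = 3844.7776.
SE(ȳ) = √(3844.7776) = 62.01.

62.01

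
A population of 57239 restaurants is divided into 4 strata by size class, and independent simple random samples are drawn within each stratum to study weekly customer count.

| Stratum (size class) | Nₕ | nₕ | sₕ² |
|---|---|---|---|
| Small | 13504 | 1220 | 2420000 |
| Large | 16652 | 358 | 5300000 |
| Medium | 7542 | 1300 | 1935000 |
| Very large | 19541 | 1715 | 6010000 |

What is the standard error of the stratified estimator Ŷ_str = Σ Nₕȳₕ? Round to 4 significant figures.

2.374 × 10^6

Var(Ŷ_str) = Σₕ Nₕ²(1 − fₕ)sₕ²/nₕ.
Small: 13504²·(1 − 1220/13504)·2420000/1220 = 3.2904688 × 10^11.
Large: 16652²·(1 − 358/16652)·5300000/358 = 4.0168624 × 10^12.
Medium: 7542²·(1 − 1300/7542)·1935000/1300 = 7.0072548 × 10^10.
Very large: 19541²·(1 − 1715/19541)·6010000/1715 = 1.2207059 × 10^12.
Sum = 5.6366877 × 10^12.
SE = √(5.6366877 × 10^12) = 2.374 × 10^6.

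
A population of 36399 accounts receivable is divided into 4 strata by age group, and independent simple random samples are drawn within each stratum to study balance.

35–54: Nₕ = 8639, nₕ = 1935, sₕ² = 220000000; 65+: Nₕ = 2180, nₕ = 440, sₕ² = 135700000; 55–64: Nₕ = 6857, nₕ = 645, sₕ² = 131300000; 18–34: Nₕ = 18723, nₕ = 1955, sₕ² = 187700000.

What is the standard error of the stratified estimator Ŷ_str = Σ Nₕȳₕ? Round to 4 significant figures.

Var(Ŷ_str) = Σₕ Nₕ²(1 − fₕ)sₕ²/nₕ.
35–54: 8639²·(1 − 1935/8639)·220000000/1935 = 6.5847485 × 10^12.
65+: 2180²·(1 − 440/2180)·135700000/440 = 1.1698574 × 10^12.
55–64: 6857²·(1 − 645/6857)·131300000/645 = 8.6710284 × 10^12.
18–34: 18723²·(1 − 1955/18723)·187700000/1955 = 3.0142149 × 10^13.
Sum = 4.6567783 × 10^13.
SE = √(4.6567783 × 10^13) = 6.824 × 10^6.

6.824 × 10^6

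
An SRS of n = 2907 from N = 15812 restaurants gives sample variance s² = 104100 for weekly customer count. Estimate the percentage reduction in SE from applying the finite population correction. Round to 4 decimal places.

f = n/N = 2907/15812 = 0.18384771.
SE_no-fpc = √(s²/n) = 5.9841552; SE_fpc = √((1−f)s²/n) = 5.4061545.
Ratio = √(1−f) = 0.90341147. Reduction = 100·(1 − 0.90341147) = 9.6589%.

9.6589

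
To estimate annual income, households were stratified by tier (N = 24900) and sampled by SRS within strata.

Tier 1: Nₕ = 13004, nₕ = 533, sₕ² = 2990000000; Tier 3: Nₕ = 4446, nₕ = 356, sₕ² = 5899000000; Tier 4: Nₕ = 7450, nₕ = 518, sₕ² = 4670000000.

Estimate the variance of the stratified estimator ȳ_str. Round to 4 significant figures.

Var(ȳ_str) = Σₕ Wₕ²(1 − fₕ)sₕ²/nₕ with Wₕ = Nₕ/N, N = 24900.
Tier 1: Wₕ = 0.52224900; term = 0.52224900²·(1 − 0.04098739)·2990000000/533 = 1.4673156 × 10^6.
Tier 3: Wₕ = 0.17855422; term = 0.17855422²·(1 − 0.08007197)·5899000000/356 = 485984.56.
Tier 4: Wₕ = 0.29919679; term = 0.29919679²·(1 − 0.06953020)·4670000000/518 = 750936.57.
Sum = 2.7042367 × 10^6.

2.704 × 10^6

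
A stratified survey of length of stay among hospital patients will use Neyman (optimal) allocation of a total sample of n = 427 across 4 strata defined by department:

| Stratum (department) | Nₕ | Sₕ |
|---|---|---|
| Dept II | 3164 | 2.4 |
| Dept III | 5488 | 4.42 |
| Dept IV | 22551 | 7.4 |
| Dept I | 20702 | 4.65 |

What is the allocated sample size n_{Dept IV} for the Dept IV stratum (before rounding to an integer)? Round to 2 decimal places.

241.55

Neyman allocation: nₕ = n·NₕSₕ / Σⱼ NⱼSⱼ.
Σ NⱼSⱼ = 3164·2.4 + 5488·4.42 + 22551·7.4 + 20702·4.65 = 294992.26.
n_{Dept IV} = 427·22551·7.4 / 294992.26 = 241.55.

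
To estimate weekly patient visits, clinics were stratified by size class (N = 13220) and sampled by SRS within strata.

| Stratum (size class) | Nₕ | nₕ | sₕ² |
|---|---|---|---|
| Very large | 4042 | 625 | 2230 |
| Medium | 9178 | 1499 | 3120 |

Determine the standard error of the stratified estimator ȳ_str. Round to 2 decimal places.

Var(ȳ_str) = Σₕ Wₕ²(1 − fₕ)sₕ²/nₕ with Wₕ = Nₕ/N, N = 13220.
Very large: Wₕ = 0.30574887; term = 0.30574887²·(1 − 0.15462642)·2230/625 = 0.28197021.
Medium: Wₕ = 0.69425113; term = 0.69425113²·(1 − 0.16332534)·3120/1499 = 0.83934938.
Sum = 1.1213196.
SE = √(1.1213196) = 1.06.

1.06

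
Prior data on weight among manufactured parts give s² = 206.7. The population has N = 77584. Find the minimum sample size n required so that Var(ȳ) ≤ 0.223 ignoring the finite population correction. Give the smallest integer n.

927

Without fpc, n₀ = s²/D = 206.7/0.223 = 926.9058.
Rounding up, n = 927.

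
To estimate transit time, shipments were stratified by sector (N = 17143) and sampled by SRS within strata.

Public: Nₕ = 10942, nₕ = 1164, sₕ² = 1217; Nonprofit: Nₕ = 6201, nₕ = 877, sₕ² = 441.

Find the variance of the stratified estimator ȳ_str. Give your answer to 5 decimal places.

Var(ȳ_str) = Σₕ Wₕ²(1 − fₕ)sₕ²/nₕ with Wₕ = Nₕ/N, N = 17143.
Public: Wₕ = 0.63827801; term = 0.63827801²·(1 − 0.10637909)·1217/1164 = 0.38063673.
Nonprofit: Wₕ = 0.36172199; term = 0.36172199²·(1 − 0.14142880)·441/877 = 0.056489161.
Sum = 0.43712589.

0.43713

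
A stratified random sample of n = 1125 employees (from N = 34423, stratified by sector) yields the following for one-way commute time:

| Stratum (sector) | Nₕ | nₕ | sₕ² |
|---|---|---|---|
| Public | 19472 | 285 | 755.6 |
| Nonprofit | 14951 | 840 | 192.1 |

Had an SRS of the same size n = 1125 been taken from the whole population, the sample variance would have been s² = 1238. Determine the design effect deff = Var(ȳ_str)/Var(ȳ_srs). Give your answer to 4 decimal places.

0.8235

Var(ȳ_str) = Σ Wₕ²(1−fₕ)sₕ²/nₕ with Wₕ = Nₕ/34423:
  Public: (19472/34423)²·(1−285/19472)·755.6/285 = 0.83592496
  Nonprofit: (14951/34423)²·(1−840/14951)·192.1/840 = 0.040717272
  → Var(ȳ_str) = 0.87664223.
Var(ȳ_srs) = (1 − 1125/34423)·1238/1125 = 1.0644801.
deff = 0.87664223 / 1.0644801 = 0.8235.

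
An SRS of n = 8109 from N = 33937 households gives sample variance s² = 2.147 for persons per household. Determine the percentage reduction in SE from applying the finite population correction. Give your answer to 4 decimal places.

12.7614

f = n/N = 8109/33937 = 0.23894275.
SE_no-fpc = √(s²/n) = 0.016271679; SE_fpc = √((1−f)s²/n) = 0.014195184.
Ratio = √(1−f) = 0.87238595. Reduction = 100·(1 − 0.87238595) = 12.7614%.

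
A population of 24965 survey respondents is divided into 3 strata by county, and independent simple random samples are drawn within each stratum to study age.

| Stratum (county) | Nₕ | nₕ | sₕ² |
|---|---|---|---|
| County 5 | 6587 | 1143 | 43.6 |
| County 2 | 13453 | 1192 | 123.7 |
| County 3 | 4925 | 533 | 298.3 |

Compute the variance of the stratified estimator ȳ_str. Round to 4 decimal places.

0.0491

Var(ȳ_str) = Σₕ Wₕ²(1 − fₕ)sₕ²/nₕ with Wₕ = Nₕ/N, N = 24965.
County 5: Wₕ = 0.26384939; term = 0.26384939²·(1 − 0.17352361)·43.6/1143 = 0.0021947391.
County 2: Wₕ = 0.53887442; term = 0.53887442²·(1 − 0.08860477)·123.7/1192 = 0.02746473.
County 3: Wₕ = 0.19727619; term = 0.19727619²·(1 − 0.10822335)·298.3/533 = 0.019423678.
Sum = 0.049083147.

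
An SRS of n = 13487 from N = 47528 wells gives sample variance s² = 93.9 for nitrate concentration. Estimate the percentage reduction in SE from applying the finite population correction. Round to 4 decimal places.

f = n/N = 13487/47528 = 0.28376957.
SE_no-fpc = √(s²/n) = 0.083440158; SE_fpc = √((1−f)s²/n) = 0.070615738.
Ratio = √(1−f) = 0.84630398. Reduction = 100·(1 − 0.84630398) = 15.3696%.

15.3696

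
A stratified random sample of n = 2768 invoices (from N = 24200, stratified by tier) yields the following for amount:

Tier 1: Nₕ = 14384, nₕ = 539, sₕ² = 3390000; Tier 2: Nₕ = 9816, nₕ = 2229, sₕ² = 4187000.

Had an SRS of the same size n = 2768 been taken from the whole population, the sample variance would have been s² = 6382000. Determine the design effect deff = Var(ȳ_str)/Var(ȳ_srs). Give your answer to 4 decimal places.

Var(ȳ_str) = Σ Wₕ²(1−fₕ)sₕ²/nₕ with Wₕ = Nₕ/24200:
  Tier 1: (14384/24200)²·(1−539/14384)·3390000/539 = 2138.7146
  Tier 2: (9816/24200)²·(1−2229/9816)·4187000/2229 = 238.87285
  → Var(ȳ_str) = 2377.5875.
Var(ȳ_srs) = (1 − 2768/24200)·6382000/2768 = 2041.9168.
deff = 2377.5875 / 2041.9168 = 1.1644.

1.1644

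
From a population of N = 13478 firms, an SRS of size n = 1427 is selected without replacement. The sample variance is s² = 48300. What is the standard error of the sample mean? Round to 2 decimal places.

5.50

Under SRS without replacement, Var(ȳ) = (1 − f)·s²/n with f = n/N = 1427/13478 = 0.10587624.
Var(ȳ) = (1 − 0.10587624)·48300/1427 = 0.89412376·33.847232 = 30.263614.
SE(ȳ) = √(30.263614) = 5.50.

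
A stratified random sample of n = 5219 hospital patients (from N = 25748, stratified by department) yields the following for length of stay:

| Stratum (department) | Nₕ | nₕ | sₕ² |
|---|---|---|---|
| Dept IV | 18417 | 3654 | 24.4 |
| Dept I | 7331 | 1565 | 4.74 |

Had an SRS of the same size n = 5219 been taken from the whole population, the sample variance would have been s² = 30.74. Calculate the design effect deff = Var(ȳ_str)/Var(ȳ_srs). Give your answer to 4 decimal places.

0.6243

Var(ȳ_str) = Σ Wₕ²(1−fₕ)sₕ²/nₕ with Wₕ = Nₕ/25748:
  Dept IV: (18417/25748)²·(1−3654/18417)·24.4/3654 = 0.0027385949
  Dept I: (7331/25748)²·(1−1565/7331)·4.74/1565 = 1.9311449 × 10^-4
  → Var(ȳ_str) = 0.0029317094.
Var(ȳ_srs) = (1 − 5219/25748)·30.74/5219 = 0.0046961381.
deff = 0.0029317094 / 0.0046961381 = 0.6243.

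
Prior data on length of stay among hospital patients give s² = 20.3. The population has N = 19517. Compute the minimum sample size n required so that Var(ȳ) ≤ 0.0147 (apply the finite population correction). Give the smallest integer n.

1290

Without fpc, n₀ = s²/D = 20.3/0.0147 = 1380.9524.
With fpc, (1 − n/N)·s²/n ≤ D requires n ≥ n₀/(1 + n₀/N) = 1380.9524/(1 + 1380.9524/19517) = 1289.6980.
Rounding up, n = 1290.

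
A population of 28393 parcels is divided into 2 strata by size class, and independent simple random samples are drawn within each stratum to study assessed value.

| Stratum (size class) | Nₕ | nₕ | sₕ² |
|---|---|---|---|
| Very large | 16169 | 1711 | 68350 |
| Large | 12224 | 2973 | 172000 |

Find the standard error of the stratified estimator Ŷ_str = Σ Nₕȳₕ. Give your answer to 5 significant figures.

Var(Ŷ_str) = Σₕ Nₕ²(1 − fₕ)sₕ²/nₕ.
Very large: 16169²·(1 − 1711/16169)·68350/1711 = 9.3385595 × 10^9.
Large: 12224²·(1 − 2973/12224)·172000/2973 = 6.5423769 × 10^9.
Sum = 1.5880936 × 10^10.
SE = √(1.5880936 × 10^10) = 126020.

126020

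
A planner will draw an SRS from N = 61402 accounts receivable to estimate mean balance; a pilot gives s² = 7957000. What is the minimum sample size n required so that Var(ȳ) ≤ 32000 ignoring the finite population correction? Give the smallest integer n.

Without fpc, n₀ = s²/D = 7957000/32000 = 248.6562.
Rounding up, n = 249.

249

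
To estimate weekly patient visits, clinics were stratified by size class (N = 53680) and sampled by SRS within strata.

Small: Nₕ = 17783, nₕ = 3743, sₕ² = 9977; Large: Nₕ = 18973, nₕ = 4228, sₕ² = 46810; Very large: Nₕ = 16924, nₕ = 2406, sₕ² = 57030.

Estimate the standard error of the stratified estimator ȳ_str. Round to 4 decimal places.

Var(ȳ_str) = Σₕ Wₕ²(1 − fₕ)sₕ²/nₕ with Wₕ = Nₕ/N, N = 53680.
Small: Wₕ = 0.33127794; term = 0.33127794²·(1 − 0.21048192)·9977/3743 = 0.23095495.
Large: Wₕ = 0.35344635; term = 0.35344635²·(1 − 0.22284299)·46810/4228 = 1.0748786.
Very large: Wₕ = 0.31527571; term = 0.31527571²·(1 − 0.14216497)·57030/2406 = 2.0211221.
Sum = 3.3269557.
SE = √(3.3269557) = 1.8240.

1.8240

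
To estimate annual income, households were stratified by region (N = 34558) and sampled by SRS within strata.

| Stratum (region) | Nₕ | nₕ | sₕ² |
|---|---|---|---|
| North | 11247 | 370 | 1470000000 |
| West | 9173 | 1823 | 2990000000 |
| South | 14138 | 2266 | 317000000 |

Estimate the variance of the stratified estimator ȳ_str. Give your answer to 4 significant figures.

Var(ȳ_str) = Σₕ Wₕ²(1 − fₕ)sₕ²/nₕ with Wₕ = Nₕ/N, N = 34558.
North: Wₕ = 0.32545286; term = 0.32545286²·(1 − 0.03289766)·1470000000/370 = 406971.72.
West: Wₕ = 0.26543781; term = 0.26543781²·(1 − 0.19873542)·2990000000/1823 = 92594.684.
South: Wₕ = 0.40910932; term = 0.40910932²·(1 − 0.16027727)·317000000/2266 = 19661.381.
Sum = 519227.79.

519200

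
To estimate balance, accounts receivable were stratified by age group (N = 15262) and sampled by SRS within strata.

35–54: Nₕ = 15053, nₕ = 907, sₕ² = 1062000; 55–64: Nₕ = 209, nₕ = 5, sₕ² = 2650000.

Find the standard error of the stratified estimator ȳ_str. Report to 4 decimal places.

Var(ȳ_str) = Σₕ Wₕ²(1 − fₕ)sₕ²/nₕ with Wₕ = Nₕ/N, N = 15262.
35–54: Wₕ = 0.98630586; term = 0.98630586²·(1 − 0.06025377)·1062000/907 = 1070.4122.
55–64: Wₕ = 0.01369414; term = 0.01369414²·(1 − 0.02392344)·2650000/5 = 97.012886.
Sum = 1167.4251.
SE = √(1167.4251) = 34.1676.

34.1676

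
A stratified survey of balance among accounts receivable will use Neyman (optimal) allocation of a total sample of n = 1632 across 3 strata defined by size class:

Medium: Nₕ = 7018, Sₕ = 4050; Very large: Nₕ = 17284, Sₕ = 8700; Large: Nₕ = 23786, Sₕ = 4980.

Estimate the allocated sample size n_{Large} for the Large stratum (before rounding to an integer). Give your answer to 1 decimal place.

Neyman allocation: nₕ = n·NₕSₕ / Σⱼ NⱼSⱼ.
Σ NⱼSⱼ = 7018·4050 + 17284·8700 + 23786·4980 = 2.9724798 × 10^8.
n_{Large} = 1632·23786·4980 / (2.9724798 × 10^8) = 650.4.

650.4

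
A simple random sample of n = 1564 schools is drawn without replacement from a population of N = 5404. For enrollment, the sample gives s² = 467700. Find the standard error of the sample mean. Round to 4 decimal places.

14.5772

Under SRS without replacement, Var(ȳ) = (1 − f)·s²/n with f = n/N = 1564/5404 = 0.28941525.
Var(ȳ) = (1 − 0.28941525)·467700/1564 = 0.71058475·299.04092 = 212.49392.
SE(ȳ) = √(212.49392) = 14.5772.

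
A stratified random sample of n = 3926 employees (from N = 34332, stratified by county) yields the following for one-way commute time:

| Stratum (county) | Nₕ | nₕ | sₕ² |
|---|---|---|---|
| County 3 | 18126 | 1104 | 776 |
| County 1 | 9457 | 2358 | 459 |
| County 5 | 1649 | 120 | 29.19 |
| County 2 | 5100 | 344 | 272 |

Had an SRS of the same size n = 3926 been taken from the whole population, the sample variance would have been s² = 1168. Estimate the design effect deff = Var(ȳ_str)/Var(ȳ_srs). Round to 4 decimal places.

Var(ȳ_str) = Σ Wₕ²(1−fₕ)sₕ²/nₕ with Wₕ = Nₕ/34332:
  County 3: (18126/34332)²·(1−1104/18126)·776/1104 = 0.18399542
  County 1: (9457/34332)²·(1−2358/9457)·459/2358 = 0.011087184
  County 5: (1649/34332)²·(1−120/1649)·29.19/120 = 5.2033469 × 10^-4
  County 2: (5100/34332)²·(1−344/5100)·272/344 = 0.016271376
  → Var(ȳ_str) = 0.21187431.
Var(ȳ_srs) = (1 − 3926/34332)·1168/3926 = 0.26348308.
deff = 0.21187431 / 0.26348308 = 0.8041.

0.8041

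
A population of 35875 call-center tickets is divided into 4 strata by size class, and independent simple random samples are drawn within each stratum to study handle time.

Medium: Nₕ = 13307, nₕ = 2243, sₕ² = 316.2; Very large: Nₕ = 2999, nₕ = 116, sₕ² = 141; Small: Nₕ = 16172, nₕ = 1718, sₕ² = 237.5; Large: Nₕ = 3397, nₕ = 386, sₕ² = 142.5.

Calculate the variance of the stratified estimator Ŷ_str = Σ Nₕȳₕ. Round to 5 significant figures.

6.7355 × 10^7

Var(Ŷ_str) = Σₕ Nₕ²(1 − fₕ)sₕ²/nₕ.
Medium: 13307²·(1 − 2243/13307)·316.2/2243 = 2.0755104 × 10^7.
Very large: 2999²·(1 − 116/2999)·141/116 = 1.0509504 × 10^7.
Small: 16172²·(1 − 1718/16172)·237.5/1718 = 3.2314113 × 10^7.
Large: 3397²·(1 − 386/3397)·142.5/386 = 3.7760163 × 10^6.
Sum = 6.7354737 × 10^7.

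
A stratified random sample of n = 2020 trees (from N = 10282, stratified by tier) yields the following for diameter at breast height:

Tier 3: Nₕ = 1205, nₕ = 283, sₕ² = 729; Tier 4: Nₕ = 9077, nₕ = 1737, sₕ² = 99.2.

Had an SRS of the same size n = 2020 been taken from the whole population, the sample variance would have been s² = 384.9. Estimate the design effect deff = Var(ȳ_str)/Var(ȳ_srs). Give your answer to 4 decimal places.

Var(ȳ_str) = Σ Wₕ²(1−fₕ)sₕ²/nₕ with Wₕ = Nₕ/10282:
  Tier 3: (1205/10282)²·(1−283/1205)·729/283 = 0.027070973
  Tier 4: (9077/10282)²·(1−1737/9077)·99.2/1737 = 0.035991094
  → Var(ȳ_str) = 0.063062067.
Var(ȳ_srs) = (1 − 2020/10282)·384.9/2020 = 0.1531102.
deff = 0.063062067 / 0.1531102 = 0.4119.

0.4119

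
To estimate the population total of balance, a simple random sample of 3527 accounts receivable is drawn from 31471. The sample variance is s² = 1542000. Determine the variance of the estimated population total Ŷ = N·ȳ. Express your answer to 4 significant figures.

3.845 × 10^11

Var(Ŷ) = N²·Var(ȳ) = N²·(1 − n/N)·s²/n.
f = 3527/31471 = 0.11207143; Var(ȳ) = 0.88792857·1542000/3527 = 388.20126.
Var(Ŷ) = 31471² · 388.20126 = 3.8448378 × 10^11.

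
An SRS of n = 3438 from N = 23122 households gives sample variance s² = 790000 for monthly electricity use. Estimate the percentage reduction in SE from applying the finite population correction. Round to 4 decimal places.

f = n/N = 3438/23122 = 0.14868956.
SE_no-fpc = √(s²/n) = 15.158653; SE_fpc = √((1−f)s²/n) = 13.986356.
Ratio = √(1−f) = 0.92266486. Reduction = 100·(1 − 0.92266486) = 7.7335%.

7.7335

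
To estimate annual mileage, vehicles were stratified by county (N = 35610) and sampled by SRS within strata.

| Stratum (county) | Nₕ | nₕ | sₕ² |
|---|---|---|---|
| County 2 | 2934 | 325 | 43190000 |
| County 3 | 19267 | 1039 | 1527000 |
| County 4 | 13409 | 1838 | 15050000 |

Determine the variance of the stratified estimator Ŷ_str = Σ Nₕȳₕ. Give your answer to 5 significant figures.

2.8039 × 10^12

Var(Ŷ_str) = Σₕ Nₕ²(1 − fₕ)sₕ²/nₕ.
County 2: 2934²·(1 − 325/2934)·43190000/325 = 1.0172648 × 10^12.
County 3: 19267²·(1 − 1039/19267)·1527000/1039 = 5.161508 × 10^11.
County 4: 13409²·(1 − 1838/13409)·15050000/1838 = 1.270452 × 10^12.
Sum = 2.8038676 × 10^12.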